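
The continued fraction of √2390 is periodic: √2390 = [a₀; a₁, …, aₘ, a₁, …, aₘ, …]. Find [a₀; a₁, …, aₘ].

a₀ = ⌊√2390⌋ = 48.
With m₀=0, d₀=1 and mₖ₊₁ = dₖaₖ − mₖ, dₖ₊₁ = (n − mₖ₊₁²)/dₖ, aₖ₊₁ = ⌊(a₀+mₖ₊₁)/dₖ₊₁⌋:
  k=1: m=48, d=86, a=1
  k=2: m=38, d=11, a=7
  k=3: m=39, d=79, a=1
  k=4: m=40, d=10, a=8
  k=5: m=40, d=79, a=1
  k=6: m=39, d=11, a=7
  k=7: m=38, d=86, a=1
  k=8: m=48, d=1, a=96
d=1 and a=2a₀=96 at k=8, so the next step gives (m, d) = (48, 86) again — its k=1 value — and the period has length 8.

[48; 1, 7, 1, 8, 1, 7, 1, 96]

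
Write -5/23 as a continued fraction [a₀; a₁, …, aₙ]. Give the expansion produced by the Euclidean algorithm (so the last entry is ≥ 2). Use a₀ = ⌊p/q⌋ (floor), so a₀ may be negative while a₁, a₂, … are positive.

[-1; 1, 3, 1, 1, 2]

-5 = -1·23 + 18
23 = 1·18 + 5
18 = 3·5 + 3
5 = 1·3 + 2
3 = 1·2 + 1
2 = 2·1 + 0  (stop)
So -5/23 = [-1; 1, 3, 1, 1, 2].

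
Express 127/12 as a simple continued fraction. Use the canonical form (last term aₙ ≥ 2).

[10; 1, 1, 2, 2]

127 = 10×12 + 7
12 = 1×7 + 5
7 = 1×5 + 2
5 = 2×2 + 1
2 = 2×1 + 0  (stop)
So 127/12 = [10; 1, 1, 2, 2].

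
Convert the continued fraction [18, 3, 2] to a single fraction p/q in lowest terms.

128/7

Using pₖ = aₖpₖ₋₁ + pₖ₋₂ and qₖ = aₖqₖ₋₁ + qₖ₋₂:
  k=0: a=18, p=18, q=1
  k=1: a=3, p=55, q=3
  k=2: a=2, p=128, q=7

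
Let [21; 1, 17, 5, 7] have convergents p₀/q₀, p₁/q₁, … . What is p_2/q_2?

395/18

Using pₖ = aₖpₖ₋₁ + pₖ₋₂, qₖ = aₖqₖ₋₁ + qₖ₋₂ (with p₋₁=1, p₋₂=0, q₋₁=0, q₋₂=1):
  k=0: a=21, p=21, q=1
  k=1: a=1, p=22, q=1
  k=2: a=17, p=395, q=18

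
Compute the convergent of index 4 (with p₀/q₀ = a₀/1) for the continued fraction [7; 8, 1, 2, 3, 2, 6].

Using pₖ = aₖpₖ₋₁ + pₖ₋₂, qₖ = aₖqₖ₋₁ + qₖ₋₂ (with p₋₁=1, p₋₂=0, q₋₁=0, q₋₂=1):
  k=0: a=7, p=7, q=1
  k=1: a=8, p=57, q=8
  k=2: a=1, p=64, q=9
  k=3: a=2, p=185, q=26
  k=4: a=3, p=619, q=87

619/87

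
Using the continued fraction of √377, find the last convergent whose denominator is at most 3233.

45221/2329

√377 = [19; 2, 2, 2, 38, …] (period length 4).
Convergents:
  p_0/q_0 = 19/1
  p_1/q_1 = 39/2
  p_2/q_2 = 97/5
  p_3/q_3 = 233/12
  p_4/q_4 = 8951/461
  p_5/q_5 = 18135/934
  p_6/q_6 = 45221/2329
  p_7/q_7 = 108577/5592
q_6 = 2329 ≤ 3233 < 5592 = q_7, so the answer is 45221/2329.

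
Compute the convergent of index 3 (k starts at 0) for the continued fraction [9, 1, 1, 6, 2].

Using pₖ = aₖpₖ₋₁ + pₖ₋₂, qₖ = aₖqₖ₋₁ + qₖ₋₂ (with p₋₁=1, p₋₂=0, q₋₁=0, q₋₂=1):
  k=0: a=9, p=9, q=1
  k=1: a=1, p=10, q=1
  k=2: a=1, p=19, q=2
  k=3: a=6, p=124, q=13

124/13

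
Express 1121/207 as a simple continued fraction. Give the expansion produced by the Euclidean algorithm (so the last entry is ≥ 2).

1121 = 5×207 + 86
207 = 2×86 + 35
86 = 2×35 + 16
35 = 2×16 + 3
16 = 5×3 + 1
3 = 3×1 + 0  (stop)
So 1121/207 = [5; 2, 2, 2, 5, 3].

[5; 2, 2, 2, 5, 3]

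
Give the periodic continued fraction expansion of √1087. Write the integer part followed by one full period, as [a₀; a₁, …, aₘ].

a₀ = ⌊√1087⌋ = 32.
With m₀=0, d₀=1 and mₖ₊₁ = dₖaₖ − mₖ, dₖ₊₁ = (n − mₖ₊₁²)/dₖ, aₖ₊₁ = ⌊(a₀+mₖ₊₁)/dₖ₊₁⌋:
  k=1: m=32, d=63, a=1
  k=2: m=31, d=2, a=31
  k=3: m=31, d=63, a=1
  k=4: m=32, d=1, a=64
d=1 and a=2a₀=64 at k=4, so the next step gives (m, d) = (32, 63) again — its k=1 value — and the period has length 4.

[32; 1, 31, 1, 64]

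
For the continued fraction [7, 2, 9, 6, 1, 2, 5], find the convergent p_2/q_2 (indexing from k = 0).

Using pₖ = aₖpₖ₋₁ + pₖ₋₂, qₖ = aₖqₖ₋₁ + qₖ₋₂ (with p₋₁=1, p₋₂=0, q₋₁=0, q₋₂=1):
  k=0: a=7, p=7, q=1
  k=1: a=2, p=15, q=2
  k=2: a=9, p=142, q=19

142/19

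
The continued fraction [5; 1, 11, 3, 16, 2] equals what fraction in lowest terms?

Fold from the inside: start with 2/1.
  16 + 1/2 = 33/2
  3 + 2/33 = 101/33
  11 + 33/101 = 1144/101
  1 + 101/1144 = 1245/1144
  5 + 1144/1245 = 7369/1245

7369/1245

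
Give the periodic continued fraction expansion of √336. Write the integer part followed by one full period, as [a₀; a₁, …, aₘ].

a₀ = ⌊√336⌋ = 18.
With m₀=0, d₀=1 and mₖ₊₁ = dₖaₖ − mₖ, dₖ₊₁ = (n − mₖ₊₁²)/dₖ, aₖ₊₁ = ⌊(a₀+mₖ₊₁)/dₖ₊₁⌋:
  k=1: m=18, d=12, a=3
  k=2: m=18, d=1, a=36
d=1 and a=2a₀=36 at k=2, so the next step gives (m, d) = (18, 12) again — its k=1 value — and the period has length 2.

[18; 3, 36]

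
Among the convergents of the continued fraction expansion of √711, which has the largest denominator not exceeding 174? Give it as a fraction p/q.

√711 = [26; 1, 1, 1, 52, …] (period length 4).
Convergents:
  p_0/q_0 = 26/1
  p_1/q_1 = 27/1
  p_2/q_2 = 53/2
  p_3/q_3 = 80/3
  p_4/q_4 = 4213/158
  p_5/q_5 = 4293/161
  p_6/q_6 = 8506/319
q_5 = 161 ≤ 174 < 319 = q_6, so the answer is 4293/161.

4293/161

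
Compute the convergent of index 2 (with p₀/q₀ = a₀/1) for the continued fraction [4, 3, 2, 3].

Using pₖ = aₖpₖ₋₁ + pₖ₋₂, qₖ = aₖqₖ₋₁ + qₖ₋₂ (with p₋₁=1, p₋₂=0, q₋₁=0, q₋₂=1):
  k=0: a=4, p=4, q=1
  k=1: a=3, p=13, q=3
  k=2: a=2, p=30, q=7

30/7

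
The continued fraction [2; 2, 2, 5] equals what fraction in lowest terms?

65/27

Fold from the inside: start with 5/1.
  2 + 1/5 = 11/5
  2 + 5/11 = 27/11
  2 + 11/27 = 65/27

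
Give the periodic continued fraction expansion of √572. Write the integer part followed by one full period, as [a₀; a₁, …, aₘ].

[23; 1, 10, 1, 46]

a₀ = ⌊√572⌋ = 23.
With m₀=0, d₀=1 and mₖ₊₁ = dₖaₖ − mₖ, dₖ₊₁ = (n − mₖ₊₁²)/dₖ, aₖ₊₁ = ⌊(a₀+mₖ₊₁)/dₖ₊₁⌋:
  k=1: m=23, d=43, a=1
  k=2: m=20, d=4, a=10
  k=3: m=20, d=43, a=1
  k=4: m=23, d=1, a=46
d=1 and a=2a₀=46 at k=4, so the next step gives (m, d) = (23, 43) again — its k=1 value — and the period has length 4.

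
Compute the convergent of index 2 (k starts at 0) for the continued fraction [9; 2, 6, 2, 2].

123/13

Using pₖ = aₖpₖ₋₁ + pₖ₋₂, qₖ = aₖqₖ₋₁ + qₖ₋₂ (with p₋₁=1, p₋₂=0, q₋₁=0, q₋₂=1):
  k=0: a=9, p=9, q=1
  k=1: a=2, p=19, q=2
  k=2: a=6, p=123, q=13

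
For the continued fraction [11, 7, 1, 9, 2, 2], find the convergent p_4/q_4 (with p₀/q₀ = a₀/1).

1847/166

Using pₖ = aₖpₖ₋₁ + pₖ₋₂, qₖ = aₖqₖ₋₁ + qₖ₋₂ (with p₋₁=1, p₋₂=0, q₋₁=0, q₋₂=1):
  k=0: a=11, p=11, q=1
  k=1: a=7, p=78, q=7
  k=2: a=1, p=89, q=8
  k=3: a=9, p=879, q=79
  k=4: a=2, p=1847, q=166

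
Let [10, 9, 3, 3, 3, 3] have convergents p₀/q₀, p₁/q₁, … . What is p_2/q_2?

283/28

Using pₖ = aₖpₖ₋₁ + pₖ₋₂, qₖ = aₖqₖ₋₁ + qₖ₋₂ (with p₋₁=1, p₋₂=0, q₋₁=0, q₋₂=1):
  k=0: a=10, p=10, q=1
  k=1: a=9, p=91, q=9
  k=2: a=3, p=283, q=28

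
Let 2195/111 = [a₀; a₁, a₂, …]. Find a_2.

3

2195 = 19·111 + 86   →  a_0 = 19
111 = 1·86 + 25   →  a_1 = 1
86 = 3·25 + 11   →  a_2 = 3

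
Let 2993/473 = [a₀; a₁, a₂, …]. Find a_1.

2993 = 6·473 + 155   →  a_0 = 6
473 = 3·155 + 8   →  a_1 = 3

3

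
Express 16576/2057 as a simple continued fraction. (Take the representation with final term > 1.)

16576 = 8*2057 + 120
2057 = 17*120 + 17
120 = 7*17 + 1
17 = 17*1 + 0  (stop)
So 16576/2057 = [8; 17, 7, 17].

[8; 17, 7, 17]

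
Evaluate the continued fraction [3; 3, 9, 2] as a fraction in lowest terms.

Using pₖ = aₖpₖ₋₁ + pₖ₋₂ and qₖ = aₖqₖ₋₁ + qₖ₋₂:
  k=0: a=3, p=3, q=1
  k=1: a=3, p=10, q=3
  k=2: a=9, p=93, q=28
  k=3: a=2, p=196, q=59

196/59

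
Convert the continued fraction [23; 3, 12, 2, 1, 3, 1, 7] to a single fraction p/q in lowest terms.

Using pₖ = aₖpₖ₋₁ + pₖ₋₂ and qₖ = aₖqₖ₋₁ + qₖ₋₂:
  k=0: a=23, p=23, q=1
  k=1: a=3, p=70, q=3
  k=2: a=12, p=863, q=37
  k=3: a=2, p=1796, q=77
  k=4: a=1, p=2659, q=114
  k=5: a=3, p=9773, q=419
  k=6: a=1, p=12432, q=533
  k=7: a=7, p=96797, q=4150

96797/4150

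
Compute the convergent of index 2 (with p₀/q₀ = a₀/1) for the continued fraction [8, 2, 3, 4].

59/7

Using pₖ = aₖpₖ₋₁ + pₖ₋₂, qₖ = aₖqₖ₋₁ + qₖ₋₂ (with p₋₁=1, p₋₂=0, q₋₁=0, q₋₂=1):
  k=0: a=8, p=8, q=1
  k=1: a=2, p=17, q=2
  k=2: a=3, p=59, q=7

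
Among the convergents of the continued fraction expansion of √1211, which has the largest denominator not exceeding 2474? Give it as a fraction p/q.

√1211 = [34; 1, 3, 1, 68, …] (period length 4).
Convergents:
  p_0/q_0 = 34/1
  p_1/q_1 = 35/1
  p_2/q_2 = 139/4
  p_3/q_3 = 174/5
  p_4/q_4 = 11971/344
  p_5/q_5 = 12145/349
  p_6/q_6 = 48406/1391
  p_7/q_7 = 60551/1740
  p_8/q_8 = 4165874/119711
q_7 = 1740 ≤ 2474 < 119711 = q_8, so the answer is 60551/1740.

60551/1740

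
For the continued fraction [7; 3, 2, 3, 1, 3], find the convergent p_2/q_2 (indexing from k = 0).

Using pₖ = aₖpₖ₋₁ + pₖ₋₂, qₖ = aₖqₖ₋₁ + qₖ₋₂ (with p₋₁=1, p₋₂=0, q₋₁=0, q₋₂=1):
  k=0: a=7, p=7, q=1
  k=1: a=3, p=22, q=3
  k=2: a=2, p=51, q=7

51/7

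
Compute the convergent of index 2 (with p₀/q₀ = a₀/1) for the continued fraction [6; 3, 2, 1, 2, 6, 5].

44/7

Using pₖ = aₖpₖ₋₁ + pₖ₋₂, qₖ = aₖqₖ₋₁ + qₖ₋₂ (with p₋₁=1, p₋₂=0, q₋₁=0, q₋₂=1):
  k=0: a=6, p=6, q=1
  k=1: a=3, p=19, q=3
  k=2: a=2, p=44, q=7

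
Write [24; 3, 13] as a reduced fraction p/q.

Fold from the inside: start with 13/1.
  3 + 1/13 = 40/13
  24 + 13/40 = 973/40

973/40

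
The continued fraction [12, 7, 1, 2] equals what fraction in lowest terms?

279/23

Fold from the inside: start with 2/1.
  1 + 1/2 = 3/2
  7 + 2/3 = 23/3
  12 + 3/23 = 279/23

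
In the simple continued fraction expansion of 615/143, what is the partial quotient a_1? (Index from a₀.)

615 = 4·143 + 43   →  a_0 = 4
143 = 3·43 + 14   →  a_1 = 3

3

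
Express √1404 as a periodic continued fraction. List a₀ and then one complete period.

a₀ = ⌊√1404⌋ = 37.
With m₀=0, d₀=1 and mₖ₊₁ = dₖaₖ − mₖ, dₖ₊₁ = (n − mₖ₊₁²)/dₖ, aₖ₊₁ = ⌊(a₀+mₖ₊₁)/dₖ₊₁⌋:
  k=1: m=37, d=35, a=2
  k=2: m=33, d=9, a=7
  k=3: m=30, d=56, a=1
  k=4: m=26, d=13, a=4
  k=5: m=26, d=56, a=1
  k=6: m=30, d=9, a=7
  k=7: m=33, d=35, a=2
  k=8: m=37, d=1, a=74
d=1 and a=2a₀=74 at k=8, so the next step gives (m, d) = (37, 35) again — its k=1 value — and the period has length 8.

[37; 2, 7, 1, 4, 1, 7, 2, 74]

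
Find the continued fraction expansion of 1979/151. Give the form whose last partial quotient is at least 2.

1979 = 13*151 + 16
151 = 9*16 + 7
16 = 2*7 + 2
7 = 3*2 + 1
2 = 2*1 + 0  (stop)
So 1979/151 = [13; 9, 2, 3, 2].

[13; 9, 2, 3, 2]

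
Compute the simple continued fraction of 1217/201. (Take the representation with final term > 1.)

[6; 18, 3, 1, 2]

1217 = 6×201 + 11
201 = 18×11 + 3
11 = 3×3 + 2
3 = 1×2 + 1
2 = 2×1 + 0  (stop)
So 1217/201 = [6; 18, 3, 1, 2].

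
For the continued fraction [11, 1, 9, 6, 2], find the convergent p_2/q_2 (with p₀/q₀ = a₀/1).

119/10

Using pₖ = aₖpₖ₋₁ + pₖ₋₂, qₖ = aₖqₖ₋₁ + qₖ₋₂ (with p₋₁=1, p₋₂=0, q₋₁=0, q₋₂=1):
  k=0: a=11, p=11, q=1
  k=1: a=1, p=12, q=1
  k=2: a=9, p=119, q=10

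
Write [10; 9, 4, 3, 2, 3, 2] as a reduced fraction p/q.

22026/2179

Fold from the inside: start with 2/1.
  3 + 1/2 = 7/2
  2 + 2/7 = 16/7
  3 + 7/16 = 55/16
  4 + 16/55 = 236/55
  9 + 55/236 = 2179/236
  10 + 236/2179 = 22026/2179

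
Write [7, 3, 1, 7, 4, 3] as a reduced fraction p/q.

Fold from the inside: start with 3/1.
  4 + 1/3 = 13/3
  7 + 3/13 = 94/13
  1 + 13/94 = 107/94
  3 + 94/107 = 415/107
  7 + 107/415 = 3012/415

3012/415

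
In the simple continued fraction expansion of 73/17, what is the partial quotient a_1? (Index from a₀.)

3

73 = 4·17 + 5   →  a_0 = 4
17 = 3·5 + 2   →  a_1 = 3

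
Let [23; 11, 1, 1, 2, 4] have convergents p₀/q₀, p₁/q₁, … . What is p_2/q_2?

Using pₖ = aₖpₖ₋₁ + pₖ₋₂, qₖ = aₖqₖ₋₁ + qₖ₋₂ (with p₋₁=1, p₋₂=0, q₋₁=0, q₋₂=1):
  k=0: a=23, p=23, q=1
  k=1: a=11, p=254, q=11
  k=2: a=1, p=277, q=12

277/12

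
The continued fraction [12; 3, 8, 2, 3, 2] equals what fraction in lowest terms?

Fold from the inside: start with 2/1.
  3 + 1/2 = 7/2
  2 + 2/7 = 16/7
  8 + 7/16 = 135/16
  3 + 16/135 = 421/135
  12 + 135/421 = 5187/421

5187/421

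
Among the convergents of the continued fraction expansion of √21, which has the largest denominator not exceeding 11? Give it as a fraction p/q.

√21 = [4; 1, 1, 2, 1, 1, 8, …] (period length 6).
Convergents:
  p_0/q_0 = 4/1
  p_1/q_1 = 5/1
  p_2/q_2 = 9/2
  p_3/q_3 = 23/5
  p_4/q_4 = 32/7
  p_5/q_5 = 55/12
q_4 = 7 ≤ 11 < 12 = q_5, so the answer is 32/7.

32/7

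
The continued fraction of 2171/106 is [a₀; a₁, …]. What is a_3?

2171 = 20·106 + 51   →  a_0 = 20
106 = 2·51 + 4   →  a_1 = 2
51 = 12·4 + 3   →  a_2 = 12
4 = 1·3 + 1   →  a_3 = 1

1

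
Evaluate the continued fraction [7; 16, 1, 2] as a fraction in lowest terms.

353/50

Using pₖ = aₖpₖ₋₁ + pₖ₋₂ and qₖ = aₖqₖ₋₁ + qₖ₋₂:
  k=0: a=7, p=7, q=1
  k=1: a=16, p=113, q=16
  k=2: a=1, p=120, q=17
  k=3: a=2, p=353, q=50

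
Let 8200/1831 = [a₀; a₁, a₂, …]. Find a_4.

3

8200 = 4·1831 + 876   →  a_0 = 4
1831 = 2·876 + 79   →  a_1 = 2
876 = 11·79 + 7   →  a_2 = 11
79 = 11·7 + 2   →  a_3 = 11
7 = 3·2 + 1   →  a_4 = 3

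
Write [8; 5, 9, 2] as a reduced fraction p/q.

795/97

Fold from the inside: start with 2/1.
  9 + 1/2 = 19/2
  5 + 2/19 = 97/19
  8 + 19/97 = 795/97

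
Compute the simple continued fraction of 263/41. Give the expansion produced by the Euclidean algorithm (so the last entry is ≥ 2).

[6; 2, 2, 2, 3]

263 = 6*41 + 17
41 = 2*17 + 7
17 = 2*7 + 3
7 = 2*3 + 1
3 = 3*1 + 0  (stop)
So 263/41 = [6; 2, 2, 2, 3].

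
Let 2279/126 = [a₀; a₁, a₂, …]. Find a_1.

11

2279 = 18·126 + 11   →  a_0 = 18
126 = 11·11 + 5   →  a_1 = 11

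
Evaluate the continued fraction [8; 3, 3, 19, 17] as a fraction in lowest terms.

Using pₖ = aₖpₖ₋₁ + pₖ₋₂ and qₖ = aₖqₖ₋₁ + qₖ₋₂:
  k=0: a=8, p=8, q=1
  k=1: a=3, p=25, q=3
  k=2: a=3, p=83, q=10
  k=3: a=19, p=1602, q=193
  k=4: a=17, p=27317, q=3291

27317/3291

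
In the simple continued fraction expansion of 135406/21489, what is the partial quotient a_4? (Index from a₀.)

135406 = 6·21489 + 6472   →  a_0 = 6
21489 = 3·6472 + 2073   →  a_1 = 3
6472 = 3·2073 + 253   →  a_2 = 3
2073 = 8·253 + 49   →  a_3 = 8
253 = 5·49 + 8   →  a_4 = 5

5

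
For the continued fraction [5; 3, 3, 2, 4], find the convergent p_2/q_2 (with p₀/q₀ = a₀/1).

Using pₖ = aₖpₖ₋₁ + pₖ₋₂, qₖ = aₖqₖ₋₁ + qₖ₋₂ (with p₋₁=1, p₋₂=0, q₋₁=0, q₋₂=1):
  k=0: a=5, p=5, q=1
  k=1: a=3, p=16, q=3
  k=2: a=3, p=53, q=10

53/10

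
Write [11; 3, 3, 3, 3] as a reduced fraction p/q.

Fold from the inside: start with 3/1.
  3 + 1/3 = 10/3
  3 + 3/10 = 33/10
  3 + 10/33 = 109/33
  11 + 33/109 = 1232/109

1232/109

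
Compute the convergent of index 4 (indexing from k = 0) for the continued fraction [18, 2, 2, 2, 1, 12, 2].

313/17

Using pₖ = aₖpₖ₋₁ + pₖ₋₂, qₖ = aₖqₖ₋₁ + qₖ₋₂ (with p₋₁=1, p₋₂=0, q₋₁=0, q₋₂=1):
  k=0: a=18, p=18, q=1
  k=1: a=2, p=37, q=2
  k=2: a=2, p=92, q=5
  k=3: a=2, p=221, q=12
  k=4: a=1, p=313, q=17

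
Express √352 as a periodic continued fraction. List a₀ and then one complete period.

[18; 1, 3, 5, 9, 5, 3, 1, 36]

a₀ = ⌊√352⌋ = 18.
With m₀=0, d₀=1 and mₖ₊₁ = dₖaₖ − mₖ, dₖ₊₁ = (n − mₖ₊₁²)/dₖ, aₖ₊₁ = ⌊(a₀+mₖ₊₁)/dₖ₊₁⌋:
  k=1: m=18, d=28, a=1
  k=2: m=10, d=9, a=3
  k=3: m=17, d=7, a=5
  k=4: m=18, d=4, a=9
  k=5: m=18, d=7, a=5
  k=6: m=17, d=9, a=3
  k=7: m=10, d=28, a=1
  k=8: m=18, d=1, a=36
d=1 and a=2a₀=36 at k=8, so the next step gives (m, d) = (18, 28) again — its k=1 value — and the period has length 8.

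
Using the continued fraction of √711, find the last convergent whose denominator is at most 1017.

12799/480

√711 = [26; 1, 1, 1, 52, …] (period length 4).
Convergents:
  p_0/q_0 = 26/1
  p_1/q_1 = 27/1
  p_2/q_2 = 53/2
  p_3/q_3 = 80/3
  p_4/q_4 = 4213/158
  p_5/q_5 = 4293/161
  p_6/q_6 = 8506/319
  p_7/q_7 = 12799/480
  p_8/q_8 = 674054/25279
q_7 = 480 ≤ 1017 < 25279 = q_8, so the answer is 12799/480.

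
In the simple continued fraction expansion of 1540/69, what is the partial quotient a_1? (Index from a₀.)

3

1540 = 22·69 + 22   →  a_0 = 22
69 = 3·22 + 3   →  a_1 = 3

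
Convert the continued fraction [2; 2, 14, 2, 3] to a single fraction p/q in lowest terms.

519/209

Using pₖ = aₖpₖ₋₁ + pₖ₋₂ and qₖ = aₖqₖ₋₁ + qₖ₋₂:
  k=0: a=2, p=2, q=1
  k=1: a=2, p=5, q=2
  k=2: a=14, p=72, q=29
  k=3: a=2, p=149, q=60
  k=4: a=3, p=519, q=209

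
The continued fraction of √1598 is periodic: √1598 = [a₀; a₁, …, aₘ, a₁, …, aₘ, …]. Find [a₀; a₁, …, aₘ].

[39; 1, 38, 1, 78]

a₀ = ⌊√1598⌋ = 39.
With m₀=0, d₀=1 and mₖ₊₁ = dₖaₖ − mₖ, dₖ₊₁ = (n − mₖ₊₁²)/dₖ, aₖ₊₁ = ⌊(a₀+mₖ₊₁)/dₖ₊₁⌋:
  k=1: m=39, d=77, a=1
  k=2: m=38, d=2, a=38
  k=3: m=38, d=77, a=1
  k=4: m=39, d=1, a=78
d=1 and a=2a₀=78 at k=4, so the next step gives (m, d) = (39, 77) again — its k=1 value — and the period has length 4.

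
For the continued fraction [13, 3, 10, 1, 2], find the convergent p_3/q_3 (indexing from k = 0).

453/34

Using pₖ = aₖpₖ₋₁ + pₖ₋₂, qₖ = aₖqₖ₋₁ + qₖ₋₂ (with p₋₁=1, p₋₂=0, q₋₁=0, q₋₂=1):
  k=0: a=13, p=13, q=1
  k=1: a=3, p=40, q=3
  k=2: a=10, p=413, q=31
  k=3: a=1, p=453, q=34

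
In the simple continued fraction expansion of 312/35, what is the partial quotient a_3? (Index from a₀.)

312 = 8·35 + 32   →  a_0 = 8
35 = 1·32 + 3   →  a_1 = 1
32 = 10·3 + 2   →  a_2 = 10
3 = 1·2 + 1   →  a_3 = 1

1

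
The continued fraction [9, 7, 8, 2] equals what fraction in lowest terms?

1106/121

Using pₖ = aₖpₖ₋₁ + pₖ₋₂ and qₖ = aₖqₖ₋₁ + qₖ₋₂:
  k=0: a=9, p=9, q=1
  k=1: a=7, p=64, q=7
  k=2: a=8, p=521, q=57
  k=3: a=2, p=1106, q=121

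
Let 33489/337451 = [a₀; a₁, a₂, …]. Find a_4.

15

33489 = 0·337451 + 33489   →  a_0 = 0
337451 = 10·33489 + 2561   →  a_1 = 10
33489 = 13·2561 + 196   →  a_2 = 13
2561 = 13·196 + 13   →  a_3 = 13
196 = 15·13 + 1   →  a_4 = 15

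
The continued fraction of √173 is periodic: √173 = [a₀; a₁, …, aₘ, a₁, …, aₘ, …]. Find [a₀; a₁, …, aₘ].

[13; 6, 1, 1, 6, 26]

a₀ = ⌊√173⌋ = 13.
With m₀=0, d₀=1 and mₖ₊₁ = dₖaₖ − mₖ, dₖ₊₁ = (n − mₖ₊₁²)/dₖ, aₖ₊₁ = ⌊(a₀+mₖ₊₁)/dₖ₊₁⌋:
  k=1: m=13, d=4, a=6
  k=2: m=11, d=13, a=1
  k=3: m=2, d=13, a=1
  k=4: m=11, d=4, a=6
  k=5: m=13, d=1, a=26
d=1 and a=2a₀=26 at k=5, so the next step gives (m, d) = (13, 4) again — its k=1 value — and the period has length 5.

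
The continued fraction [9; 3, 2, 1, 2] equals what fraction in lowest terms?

251/27

Fold from the inside: start with 2/1.
  1 + 1/2 = 3/2
  2 + 2/3 = 8/3
  3 + 3/8 = 27/8
  9 + 8/27 = 251/27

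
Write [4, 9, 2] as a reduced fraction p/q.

Fold from the inside: start with 2/1.
  9 + 1/2 = 19/2
  4 + 2/19 = 78/19

78/19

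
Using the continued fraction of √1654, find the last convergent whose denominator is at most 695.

√1654 = [40; 1, 2, 40, 2, 1, 80, …] (period length 6).
Convergents:
  p_0/q_0 = 40/1
  p_1/q_1 = 41/1
  p_2/q_2 = 122/3
  p_3/q_3 = 4921/121
  p_4/q_4 = 9964/245
  p_5/q_5 = 14885/366
  p_6/q_6 = 1200764/29525
q_5 = 366 ≤ 695 < 29525 = q_6, so the answer is 14885/366.

14885/366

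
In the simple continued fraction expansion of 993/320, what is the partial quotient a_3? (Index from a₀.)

993 = 3·320 + 33   →  a_0 = 3
320 = 9·33 + 23   →  a_1 = 9
33 = 1·23 + 10   →  a_2 = 1
23 = 2·10 + 3   →  a_3 = 2

2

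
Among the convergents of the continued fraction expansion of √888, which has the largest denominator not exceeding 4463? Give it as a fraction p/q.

√888 = [29; 1, 3, 1, 58, …] (period length 4).
Convergents:
  p_0/q_0 = 29/1
  p_1/q_1 = 30/1
  p_2/q_2 = 119/4
  p_3/q_3 = 149/5
  p_4/q_4 = 8761/294
  p_5/q_5 = 8910/299
  p_6/q_6 = 35491/1191
  p_7/q_7 = 44401/1490
  p_8/q_8 = 2610749/87611
q_7 = 1490 ≤ 4463 < 87611 = q_8, so the answer is 44401/1490.

44401/1490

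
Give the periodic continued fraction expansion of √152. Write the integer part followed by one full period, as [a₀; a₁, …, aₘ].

a₀ = ⌊√152⌋ = 12.
With m₀=0, d₀=1 and mₖ₊₁ = dₖaₖ − mₖ, dₖ₊₁ = (n − mₖ₊₁²)/dₖ, aₖ₊₁ = ⌊(a₀+mₖ₊₁)/dₖ₊₁⌋:
  k=1: m=12, d=8, a=3
  k=2: m=12, d=1, a=24
d=1 and a=2a₀=24 at k=2, so the next step gives (m, d) = (12, 8) again — its k=1 value — and the period has length 2.

[12; 3, 24]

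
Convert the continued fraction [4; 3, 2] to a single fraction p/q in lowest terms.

Using pₖ = aₖpₖ₋₁ + pₖ₋₂ and qₖ = aₖqₖ₋₁ + qₖ₋₂:
  k=0: a=4, p=4, q=1
  k=1: a=3, p=13, q=3
  k=2: a=2, p=30, q=7

30/7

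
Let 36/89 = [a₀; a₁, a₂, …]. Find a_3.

8

36 = 0·89 + 36   →  a_0 = 0
89 = 2·36 + 17   →  a_1 = 2
36 = 2·17 + 2   →  a_2 = 2
17 = 8·2 + 1   →  a_3 = 8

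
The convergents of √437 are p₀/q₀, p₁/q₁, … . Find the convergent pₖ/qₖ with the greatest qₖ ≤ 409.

4599/220

√437 = [20; 1, 9, 2, 9, 1, 40, …] (period length 6).
Convergents:
  p_0/q_0 = 20/1
  p_1/q_1 = 21/1
  p_2/q_2 = 209/10
  p_3/q_3 = 439/21
  p_4/q_4 = 4160/199
  p_5/q_5 = 4599/220
  p_6/q_6 = 188120/8999
q_5 = 220 ≤ 409 < 8999 = q_6, so the answer is 4599/220.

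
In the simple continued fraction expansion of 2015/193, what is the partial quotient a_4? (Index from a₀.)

2

2015 = 10·193 + 85   →  a_0 = 10
193 = 2·85 + 23   →  a_1 = 2
85 = 3·23 + 16   →  a_2 = 3
23 = 1·16 + 7   →  a_3 = 1
16 = 2·7 + 2   →  a_4 = 2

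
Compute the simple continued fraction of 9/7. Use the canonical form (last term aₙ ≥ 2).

9 = 1*7 + 2
7 = 3*2 + 1
2 = 2*1 + 0  (stop)
So 9/7 = [1; 3, 2].

[1; 3, 2]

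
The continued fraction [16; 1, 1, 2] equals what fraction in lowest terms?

83/5

Using pₖ = aₖpₖ₋₁ + pₖ₋₂ and qₖ = aₖqₖ₋₁ + qₖ₋₂:
  k=0: a=16, p=16, q=1
  k=1: a=1, p=17, q=1
  k=2: a=1, p=33, q=2
  k=3: a=2, p=83, q=5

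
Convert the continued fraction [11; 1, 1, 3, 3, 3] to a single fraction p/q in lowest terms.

Fold from the inside: start with 3/1.
  3 + 1/3 = 10/3
  3 + 3/10 = 33/10
  1 + 10/33 = 43/33
  1 + 33/43 = 76/43
  11 + 43/76 = 879/76

879/76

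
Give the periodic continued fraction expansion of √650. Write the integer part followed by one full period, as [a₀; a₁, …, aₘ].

a₀ = ⌊√650⌋ = 25.

[25; 2, 50]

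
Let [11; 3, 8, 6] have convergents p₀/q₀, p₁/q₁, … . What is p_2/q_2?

283/25

Using pₖ = aₖpₖ₋₁ + pₖ₋₂, qₖ = aₖqₖ₋₁ + qₖ₋₂ (with p₋₁=1, p₋₂=0, q₋₁=0, q₋₂=1):
  k=0: a=11, p=11, q=1
  k=1: a=3, p=34, q=3
  k=2: a=8, p=283, q=25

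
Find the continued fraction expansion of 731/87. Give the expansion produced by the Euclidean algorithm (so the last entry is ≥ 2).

[8; 2, 2, 17]

731 = 8·87 + 35
87 = 2·35 + 17
35 = 2·17 + 1
17 = 17·1 + 0  (stop)
So 731/87 = [8; 2, 2, 17].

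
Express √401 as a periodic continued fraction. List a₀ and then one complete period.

a₀ = ⌊√401⌋ = 20.
With m₀=0, d₀=1 and mₖ₊₁ = dₖaₖ − mₖ, dₖ₊₁ = (n − mₖ₊₁²)/dₖ, aₖ₊₁ = ⌊(a₀+mₖ₊₁)/dₖ₊₁⌋:
  k=1: m=20, d=1, a=40
d=1 and a=2a₀=40 at k=1, so the next step gives (m, d) = (20, 1) again — its k=1 value — and the period has length 1.

[20; 40]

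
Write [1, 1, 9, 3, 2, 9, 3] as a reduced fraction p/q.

4013/2109

Fold from the inside: start with 3/1.
  9 + 1/3 = 28/3
  2 + 3/28 = 59/28
  3 + 28/59 = 205/59
  9 + 59/205 = 1904/205
  1 + 205/1904 = 2109/1904
  1 + 1904/2109 = 4013/2109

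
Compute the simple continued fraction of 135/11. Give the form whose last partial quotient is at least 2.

135 = 12×11 + 3
11 = 3×3 + 2
3 = 1×2 + 1
2 = 2×1 + 0  (stop)
So 135/11 = [12; 3, 1, 2].

[12; 3, 1, 2]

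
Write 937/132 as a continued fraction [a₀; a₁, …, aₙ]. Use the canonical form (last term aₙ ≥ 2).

937 = 7×132 + 13
132 = 10×13 + 2
13 = 6×2 + 1
2 = 2×1 + 0  (stop)
So 937/132 = [7; 10, 6, 2].

[7; 10, 6, 2]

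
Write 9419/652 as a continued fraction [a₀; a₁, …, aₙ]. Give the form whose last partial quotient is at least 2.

9419 = 14×652 + 291
652 = 2×291 + 70
291 = 4×70 + 11
70 = 6×11 + 4
11 = 2×4 + 3
4 = 1×3 + 1
3 = 3×1 + 0  (stop)
So 9419/652 = [14; 2, 4, 6, 2, 1, 3].

[14; 2, 4, 6, 2, 1, 3]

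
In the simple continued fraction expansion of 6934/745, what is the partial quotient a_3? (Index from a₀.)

1

6934 = 9·745 + 229   →  a_0 = 9
745 = 3·229 + 58   →  a_1 = 3
229 = 3·58 + 55   →  a_2 = 3
58 = 1·55 + 3   →  a_3 = 1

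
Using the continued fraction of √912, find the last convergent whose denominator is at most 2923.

√912 = [30; 5, 60, …] (period length 2).
Convergents:
  p_0/q_0 = 30/1
  p_1/q_1 = 151/5
  p_2/q_2 = 9090/301
  p_3/q_3 = 45601/1510
  p_4/q_4 = 2745150/90901
q_3 = 1510 ≤ 2923 < 90901 = q_4, so the answer is 45601/1510.

45601/1510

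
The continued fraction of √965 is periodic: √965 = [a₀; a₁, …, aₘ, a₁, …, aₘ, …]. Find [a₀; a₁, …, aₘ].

a₀ = ⌊√965⌋ = 31.
With m₀=0, d₀=1 and mₖ₊₁ = dₖaₖ − mₖ, dₖ₊₁ = (n − mₖ₊₁²)/dₖ, aₖ₊₁ = ⌊(a₀+mₖ₊₁)/dₖ₊₁⌋:
  k=1: m=31, d=4, a=15
  k=2: m=29, d=31, a=1
  k=3: m=2, d=31, a=1
  k=4: m=29, d=4, a=15
  k=5: m=31, d=1, a=62
d=1 and a=2a₀=62 at k=5, so the next step gives (m, d) = (31, 4) again — its k=1 value — and the period has length 5.

[31; 15, 1, 1, 15, 62]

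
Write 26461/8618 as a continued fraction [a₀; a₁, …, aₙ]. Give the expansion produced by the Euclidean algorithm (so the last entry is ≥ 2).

26461 = 3*8618 + 607
8618 = 14*607 + 120
607 = 5*120 + 7
120 = 17*7 + 1
7 = 7*1 + 0  (stop)
So 26461/8618 = [3; 14, 5, 17, 7].

[3; 14, 5, 17, 7]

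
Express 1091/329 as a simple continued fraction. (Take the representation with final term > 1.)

1091 = 3·329 + 104
329 = 3·104 + 17
104 = 6·17 + 2
17 = 8·2 + 1
2 = 2·1 + 0  (stop)
So 1091/329 = [3; 3, 6, 8, 2].

[3; 3, 6, 8, 2]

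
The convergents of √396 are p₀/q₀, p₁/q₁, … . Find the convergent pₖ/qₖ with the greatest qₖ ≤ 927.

7940/399

√396 = [19; 1, 8, 1, 38, …] (period length 4).
Convergents:
  p_0/q_0 = 19/1
  p_1/q_1 = 20/1
  p_2/q_2 = 179/9
  p_3/q_3 = 199/10
  p_4/q_4 = 7741/389
  p_5/q_5 = 7940/399
  p_6/q_6 = 71261/3581
q_5 = 399 ≤ 927 < 3581 = q_6, so the answer is 7940/399.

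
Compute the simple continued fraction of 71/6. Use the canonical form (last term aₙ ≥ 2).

71 = 11*6 + 5
6 = 1*5 + 1
5 = 5*1 + 0  (stop)
So 71/6 = [11; 1, 5].

[11; 1, 5]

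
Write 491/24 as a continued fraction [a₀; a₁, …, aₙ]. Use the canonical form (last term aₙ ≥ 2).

[20; 2, 5, 2]

491 = 20×24 + 11
24 = 2×11 + 2
11 = 5×2 + 1
2 = 2×1 + 0  (stop)
So 491/24 = [20; 2, 5, 2].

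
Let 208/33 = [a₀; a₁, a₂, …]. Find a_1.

3

208 = 6·33 + 10   →  a_0 = 6
33 = 3·10 + 3   →  a_1 = 3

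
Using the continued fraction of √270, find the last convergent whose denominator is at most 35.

115/7

√270 = [16; 2, 3, 6, 3, 2, 32, …] (period length 6).
Convergents:
  p_0/q_0 = 16/1
  p_1/q_1 = 33/2
  p_2/q_2 = 115/7
  p_3/q_3 = 723/44
q_2 = 7 ≤ 35 < 44 = q_3, so the answer is 115/7.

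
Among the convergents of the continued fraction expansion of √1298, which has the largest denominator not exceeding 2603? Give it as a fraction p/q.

93420/2593

√1298 = [36; 36, 72, …] (period length 2).
Convergents:
  p_0/q_0 = 36/1
  p_1/q_1 = 1297/36
  p_2/q_2 = 93420/2593
  p_3/q_3 = 3364417/93384
q_2 = 2593 ≤ 2603 < 93384 = q_3, so the answer is 93420/2593.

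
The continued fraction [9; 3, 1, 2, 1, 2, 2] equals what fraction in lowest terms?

899/97

Fold from the inside: start with 2/1.
  2 + 1/2 = 5/2
  1 + 2/5 = 7/5
  2 + 5/7 = 19/7
  1 + 7/19 = 26/19
  3 + 19/26 = 97/26
  9 + 26/97 = 899/97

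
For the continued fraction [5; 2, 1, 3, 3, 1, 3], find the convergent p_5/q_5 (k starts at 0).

252/47

Using pₖ = aₖpₖ₋₁ + pₖ₋₂, qₖ = aₖqₖ₋₁ + qₖ₋₂ (with p₋₁=1, p₋₂=0, q₋₁=0, q₋₂=1):
  k=0: a=5, p=5, q=1
  k=1: a=2, p=11, q=2
  k=2: a=1, p=16, q=3
  k=3: a=3, p=59, q=11
  k=4: a=3, p=193, q=36
  k=5: a=1, p=252, q=47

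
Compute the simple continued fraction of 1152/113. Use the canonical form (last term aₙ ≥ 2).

[10; 5, 7, 3]

1152 = 10×113 + 22
113 = 5×22 + 3
22 = 7×3 + 1
3 = 3×1 + 0  (stop)
So 1152/113 = [10; 5, 7, 3].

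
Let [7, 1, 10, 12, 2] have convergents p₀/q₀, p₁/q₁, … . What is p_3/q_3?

1052/133

Using pₖ = aₖpₖ₋₁ + pₖ₋₂, qₖ = aₖqₖ₋₁ + qₖ₋₂ (with p₋₁=1, p₋₂=0, q₋₁=0, q₋₂=1):
  k=0: a=7, p=7, q=1
  k=1: a=1, p=8, q=1
  k=2: a=10, p=87, q=11
  k=3: a=12, p=1052, q=133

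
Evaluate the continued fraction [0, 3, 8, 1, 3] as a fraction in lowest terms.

35/109

Fold from the inside: start with 3/1.
  1 + 1/3 = 4/3
  8 + 3/4 = 35/4
  3 + 4/35 = 109/35
  0 + 35/109 = 35/109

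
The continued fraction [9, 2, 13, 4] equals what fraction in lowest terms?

Fold from the inside: start with 4/1.
  13 + 1/4 = 53/4
  2 + 4/53 = 110/53
  9 + 53/110 = 1043/110

1043/110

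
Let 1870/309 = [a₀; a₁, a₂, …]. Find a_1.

1870 = 6·309 + 16   →  a_0 = 6
309 = 19·16 + 5   →  a_1 = 19

19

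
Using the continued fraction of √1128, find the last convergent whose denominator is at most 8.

√1128 = [33; 1, 1, 2, 2, 2, 1, 1, 66, …] (period length 8).
Convergents:
  p_0/q_0 = 33/1
  p_1/q_1 = 34/1
  p_2/q_2 = 67/2
  p_3/q_3 = 168/5
  p_4/q_4 = 403/12
q_3 = 5 ≤ 8 < 12 = q_4, so the answer is 168/5.

168/5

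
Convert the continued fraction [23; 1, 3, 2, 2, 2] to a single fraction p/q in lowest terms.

Using pₖ = aₖpₖ₋₁ + pₖ₋₂ and qₖ = aₖqₖ₋₁ + qₖ₋₂:
  k=0: a=23, p=23, q=1
  k=1: a=1, p=24, q=1
  k=2: a=3, p=95, q=4
  k=3: a=2, p=214, q=9
  k=4: a=2, p=523, q=22
  k=5: a=2, p=1260, q=53

1260/53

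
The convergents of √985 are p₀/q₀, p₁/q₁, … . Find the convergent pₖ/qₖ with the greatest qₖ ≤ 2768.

76767/2446

√985 = [31; 2, 1, 1, 2, 62, …] (period length 5).
Convergents:
  p_0/q_0 = 31/1
  p_1/q_1 = 63/2
  p_2/q_2 = 94/3
  p_3/q_3 = 157/5
  p_4/q_4 = 408/13
  p_5/q_5 = 25453/811
  p_6/q_6 = 51314/1635
  p_7/q_7 = 76767/2446
  p_8/q_8 = 128081/4081
q_7 = 2446 ≤ 2768 < 4081 = q_8, so the answer is 76767/2446.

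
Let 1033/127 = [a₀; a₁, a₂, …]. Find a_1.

7

1033 = 8·127 + 17   →  a_0 = 8
127 = 7·17 + 8   →  a_1 = 7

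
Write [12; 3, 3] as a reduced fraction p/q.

Using pₖ = aₖpₖ₋₁ + pₖ₋₂ and qₖ = aₖqₖ₋₁ + qₖ₋₂:
  k=0: a=12, p=12, q=1
  k=1: a=3, p=37, q=3
  k=2: a=3, p=123, q=10

123/10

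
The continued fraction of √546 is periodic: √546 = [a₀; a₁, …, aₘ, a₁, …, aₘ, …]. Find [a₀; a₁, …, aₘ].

[23; 2, 1, 2, 1, 2, 46]

a₀ = ⌊√546⌋ = 23.
With m₀=0, d₀=1 and mₖ₊₁ = dₖaₖ − mₖ, dₖ₊₁ = (n − mₖ₊₁²)/dₖ, aₖ₊₁ = ⌊(a₀+mₖ₊₁)/dₖ₊₁⌋:
  k=1: m=23, d=17, a=2
  k=2: m=11, d=25, a=1
  k=3: m=14, d=14, a=2
  k=4: m=14, d=25, a=1
  k=5: m=11, d=17, a=2
  k=6: m=23, d=1, a=46
d=1 and a=2a₀=46 at k=6, so the next step gives (m, d) = (23, 17) again — its k=1 value — and the period has length 6.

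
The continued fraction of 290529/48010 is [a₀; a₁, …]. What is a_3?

4

290529 = 6·48010 + 2469   →  a_0 = 6
48010 = 19·2469 + 1099   →  a_1 = 19
2469 = 2·1099 + 271   →  a_2 = 2
1099 = 4·271 + 15   →  a_3 = 4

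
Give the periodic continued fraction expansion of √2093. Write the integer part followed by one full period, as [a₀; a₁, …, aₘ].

[45; 1, 2, 1, 90]

a₀ = ⌊√2093⌋ = 45.
With m₀=0, d₀=1 and mₖ₊₁ = dₖaₖ − mₖ, dₖ₊₁ = (n − mₖ₊₁²)/dₖ, aₖ₊₁ = ⌊(a₀+mₖ₊₁)/dₖ₊₁⌋:
  k=1: m=45, d=68, a=1
  k=2: m=23, d=23, a=2
  k=3: m=23, d=68, a=1
  k=4: m=45, d=1, a=90
d=1 and a=2a₀=90 at k=4, so the next step gives (m, d) = (45, 68) again — its k=1 value — and the period has length 4.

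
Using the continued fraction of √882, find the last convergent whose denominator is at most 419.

√882 = [29; 1, 2, 3, 6, 3, 2, 1, 58, …] (period length 8).
Convergents:
  p_0/q_0 = 29/1
  p_1/q_1 = 30/1
  p_2/q_2 = 89/3
  p_3/q_3 = 297/10
  p_4/q_4 = 1871/63
  p_5/q_5 = 5910/199
  p_6/q_6 = 13691/461
q_5 = 199 ≤ 419 < 461 = q_6, so the answer is 5910/199.

5910/199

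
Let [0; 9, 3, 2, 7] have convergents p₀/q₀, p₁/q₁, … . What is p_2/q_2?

3/28

Using pₖ = aₖpₖ₋₁ + pₖ₋₂, qₖ = aₖqₖ₋₁ + qₖ₋₂ (with p₋₁=1, p₋₂=0, q₋₁=0, q₋₂=1):
  k=0: a=0, p=0, q=1
  k=1: a=9, p=1, q=9
  k=2: a=3, p=3, q=28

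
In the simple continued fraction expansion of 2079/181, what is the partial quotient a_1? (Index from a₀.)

2

2079 = 11·181 + 88   →  a_0 = 11
181 = 2·88 + 5   →  a_1 = 2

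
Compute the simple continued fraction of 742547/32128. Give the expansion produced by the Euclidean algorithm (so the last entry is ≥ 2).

[23; 8, 1, 11, 19, 1, 14]

742547 = 23·32128 + 3603
32128 = 8·3603 + 3304
3603 = 1·3304 + 299
3304 = 11·299 + 15
299 = 19·15 + 14
15 = 1·14 + 1
14 = 14·1 + 0  (stop)
So 742547/32128 = [23; 8, 1, 11, 19, 1, 14].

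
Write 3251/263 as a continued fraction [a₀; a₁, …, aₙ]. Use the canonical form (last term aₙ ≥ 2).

3251 = 12*263 + 95
263 = 2*95 + 73
95 = 1*73 + 22
73 = 3*22 + 7
22 = 3*7 + 1
7 = 7*1 + 0  (stop)
So 3251/263 = [12; 2, 1, 3, 3, 7].

[12; 2, 1, 3, 3, 7]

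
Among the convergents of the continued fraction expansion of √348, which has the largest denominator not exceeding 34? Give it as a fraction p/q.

√348 = [18; 1, 1, 1, 8, 1, 1, 1, 36, …] (period length 8).
Convergents:
  p_0/q_0 = 18/1
  p_1/q_1 = 19/1
  p_2/q_2 = 37/2
  p_3/q_3 = 56/3
  p_4/q_4 = 485/26
  p_5/q_5 = 541/29
  p_6/q_6 = 1026/55
q_5 = 29 ≤ 34 < 55 = q_6, so the answer is 541/29.

541/29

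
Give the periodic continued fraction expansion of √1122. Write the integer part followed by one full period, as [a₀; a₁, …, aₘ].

[33; 2, 66]

a₀ = ⌊√1122⌋ = 33.
With m₀=0, d₀=1 and mₖ₊₁ = dₖaₖ − mₖ, dₖ₊₁ = (n − mₖ₊₁²)/dₖ, aₖ₊₁ = ⌊(a₀+mₖ₊₁)/dₖ₊₁⌋:
  k=1: m=33, d=33, a=2
  k=2: m=33, d=1, a=66
d=1 and a=2a₀=66 at k=2, so the next step gives (m, d) = (33, 33) again — its k=1 value — and the period has length 2.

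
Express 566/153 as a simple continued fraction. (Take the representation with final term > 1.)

566 = 3·153 + 107
153 = 1·107 + 46
107 = 2·46 + 15
46 = 3·15 + 1
15 = 15·1 + 0  (stop)
So 566/153 = [3; 1, 2, 3, 15].

[3; 1, 2, 3, 15]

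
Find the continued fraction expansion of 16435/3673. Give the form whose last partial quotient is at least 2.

16435 = 4*3673 + 1743
3673 = 2*1743 + 187
1743 = 9*187 + 60
187 = 3*60 + 7
60 = 8*7 + 4
7 = 1*4 + 3
4 = 1*3 + 1
3 = 3*1 + 0  (stop)
So 16435/3673 = [4; 2, 9, 3, 8, 1, 1, 3].

[4; 2, 9, 3, 8, 1, 1, 3]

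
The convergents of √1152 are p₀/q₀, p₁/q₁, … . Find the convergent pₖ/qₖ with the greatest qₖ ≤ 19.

577/17

√1152 = [33; 1, 15, 1, 66, …] (period length 4).
Convergents:
  p_0/q_0 = 33/1
  p_1/q_1 = 34/1
  p_2/q_2 = 543/16
  p_3/q_3 = 577/17
  p_4/q_4 = 38625/1138
q_3 = 17 ≤ 19 < 1138 = q_4, so the answer is 577/17.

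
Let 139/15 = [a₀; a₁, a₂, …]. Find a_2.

1

139 = 9·15 + 4   →  a_0 = 9
15 = 3·4 + 3   →  a_1 = 3
4 = 1·3 + 1   →  a_2 = 1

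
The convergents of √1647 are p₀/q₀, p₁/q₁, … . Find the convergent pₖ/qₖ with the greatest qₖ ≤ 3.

√1647 = [40; 1, 1, 2, 1, 1, 80, …] (period length 6).
Convergents:
  p_0/q_0 = 40/1
  p_1/q_1 = 41/1
  p_2/q_2 = 81/2
  p_3/q_3 = 203/5
q_2 = 2 ≤ 3 < 5 = q_3, so the answer is 81/2.

81/2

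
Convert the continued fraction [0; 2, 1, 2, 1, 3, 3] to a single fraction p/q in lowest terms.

49/134

Fold from the inside: start with 3/1.
  3 + 1/3 = 10/3
  1 + 3/10 = 13/10
  2 + 10/13 = 36/13
  1 + 13/36 = 49/36
  2 + 36/49 = 134/49
  0 + 49/134 = 49/134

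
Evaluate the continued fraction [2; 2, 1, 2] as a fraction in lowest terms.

19/8

Fold from the inside: start with 2/1.
  1 + 1/2 = 3/2
  2 + 2/3 = 8/3
  2 + 3/8 = 19/8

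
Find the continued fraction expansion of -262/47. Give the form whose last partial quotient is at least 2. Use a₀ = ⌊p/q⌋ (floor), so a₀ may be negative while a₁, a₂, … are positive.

[-6; 2, 2, 1, 6]

-262 = -6*47 + 20
47 = 2*20 + 7
20 = 2*7 + 6
7 = 1*6 + 1
6 = 6*1 + 0  (stop)
So -262/47 = [-6; 2, 2, 1, 6].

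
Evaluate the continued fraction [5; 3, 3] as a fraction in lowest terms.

Using pₖ = aₖpₖ₋₁ + pₖ₋₂ and qₖ = aₖqₖ₋₁ + qₖ₋₂:
  k=0: a=5, p=5, q=1
  k=1: a=3, p=16, q=3
  k=2: a=3, p=53, q=10

53/10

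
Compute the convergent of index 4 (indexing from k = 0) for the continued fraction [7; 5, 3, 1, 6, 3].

Using pₖ = aₖpₖ₋₁ + pₖ₋₂, qₖ = aₖqₖ₋₁ + qₖ₋₂ (with p₋₁=1, p₋₂=0, q₋₁=0, q₋₂=1):
  k=0: a=7, p=7, q=1
  k=1: a=5, p=36, q=5
  k=2: a=3, p=115, q=16
  k=3: a=1, p=151, q=21
  k=4: a=6, p=1021, q=142

1021/142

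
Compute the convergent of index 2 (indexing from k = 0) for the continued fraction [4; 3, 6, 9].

82/19

Using pₖ = aₖpₖ₋₁ + pₖ₋₂, qₖ = aₖqₖ₋₁ + qₖ₋₂ (with p₋₁=1, p₋₂=0, q₋₁=0, q₋₂=1):
  k=0: a=4, p=4, q=1
  k=1: a=3, p=13, q=3
  k=2: a=6, p=82, q=19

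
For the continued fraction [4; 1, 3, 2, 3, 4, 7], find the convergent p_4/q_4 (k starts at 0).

Using pₖ = aₖpₖ₋₁ + pₖ₋₂, qₖ = aₖqₖ₋₁ + qₖ₋₂ (with p₋₁=1, p₋₂=0, q₋₁=0, q₋₂=1):
  k=0: a=4, p=4, q=1
  k=1: a=1, p=5, q=1
  k=2: a=3, p=19, q=4
  k=3: a=2, p=43, q=9
  k=4: a=3, p=148, q=31

148/31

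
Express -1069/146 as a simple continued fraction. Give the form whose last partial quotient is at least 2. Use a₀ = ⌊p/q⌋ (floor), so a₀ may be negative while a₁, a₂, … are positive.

-1069 = -8*146 + 99
146 = 1*99 + 47
99 = 2*47 + 5
47 = 9*5 + 2
5 = 2*2 + 1
2 = 2*1 + 0  (stop)
So -1069/146 = [-8; 1, 2, 9, 2, 2].

[-8; 1, 2, 9, 2, 2]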